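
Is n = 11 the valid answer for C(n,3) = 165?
Yes
C(11,3) = 11·10·9/3! = 990/6 = 165, which equals 165.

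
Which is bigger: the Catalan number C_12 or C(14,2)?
C_12

Working:
C_12 = C(24,12)/(12+1) = 2,704,156/13 = 208,012; C(14,2) = 91.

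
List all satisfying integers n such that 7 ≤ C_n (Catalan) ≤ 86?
4, 5
C_3=5; C_4=14; C_5=42; C_6=132. So valid n = 4, 5.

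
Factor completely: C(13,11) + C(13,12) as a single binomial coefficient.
By Pascal's identity: C(13,11) + C(13,12) = C(14,12) = 91.
Final answer: C(14,12)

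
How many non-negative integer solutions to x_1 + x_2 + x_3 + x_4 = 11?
364

Working:
C(11+4-1, 4-1) = 364.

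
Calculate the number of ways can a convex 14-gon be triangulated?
208,012

Explanation: Using the Catalan number formula: C_n = C(2n, n) / (n+1)
C_12 = C(24, 12) / (12+1)
     = 2704156 / 13
     = 208,012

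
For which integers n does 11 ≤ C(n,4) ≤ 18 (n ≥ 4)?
6

Working:
C(5,4)=5; C(6,4)=15; C(7,4)=35. So valid n = 6.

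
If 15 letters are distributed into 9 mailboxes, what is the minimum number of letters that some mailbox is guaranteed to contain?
Pigeonhole: ⌈15/9⌉ = 2.

Answer: 2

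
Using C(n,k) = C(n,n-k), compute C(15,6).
5,005

Solution: C(15,6) = C(15,9) = 5,005.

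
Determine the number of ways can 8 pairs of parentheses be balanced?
1,430

Solution: Using the Catalan number formula: C_n = C(2n, n) / (n+1)
C_8 = C(16, 8) / (8+1)
     = 12870 / 9
     = 1,430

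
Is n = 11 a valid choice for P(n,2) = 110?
Yes

Explanation: P(11,2) = 11·10 = 110, which equals 110.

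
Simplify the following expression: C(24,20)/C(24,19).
1/4

Working:
C(n,k+1)/C(n,k) = (n−k)/(k+1). Here (24−19)/(19+1) = 5/20 = 1/4.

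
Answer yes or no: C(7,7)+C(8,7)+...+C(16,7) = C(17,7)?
No

Reasoning: Hockey stick identity gives Σ = C(17,8) = 24,310; RHS C(17,7) = 19,448.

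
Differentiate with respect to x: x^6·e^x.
(6x^5 + x^6)e^x

Reasoning: Product rule: d/dx[x^6]·e^x + x^6·d/dx[e^x] = 6x^{5}e^x + x^6e^x.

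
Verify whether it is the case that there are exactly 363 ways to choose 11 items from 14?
False

Solution: C(14,11) = 364 ≠ 363.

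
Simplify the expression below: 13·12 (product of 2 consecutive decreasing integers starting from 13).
156

Working:
This is P(13,2) = 13!/(11)! = 156.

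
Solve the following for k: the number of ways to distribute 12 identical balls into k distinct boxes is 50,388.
8

Reasoning: Stars and bars: the count is C(12+k−1, k−1), increasing in k. k=6: C(17,5) = 6,188, k=7: C(18,6) = 18,564, k=8: C(19,7) = 50,388 ✓. So k = 8.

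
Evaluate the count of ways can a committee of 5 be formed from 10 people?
252

Solution: C(10,5) = 10! / (5! × (10-5)!)
         = 10! / (5! × 5!)
         = 252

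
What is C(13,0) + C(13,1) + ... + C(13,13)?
Sum of binomial coefficients = 2^13 = 8,192.

Answer: 8,192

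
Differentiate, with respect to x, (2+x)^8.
8(2+x)^7

Working:
Using the power rule: d/dx (2+x)^8 = 8(2+x)^{7}.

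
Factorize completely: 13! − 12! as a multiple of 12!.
12 × 12! = 5,748,019,200

Explanation: 13! − 12! = 13·12! − 12! = (13 − 1)·12! = 12 × 12! = 5,748,019,200.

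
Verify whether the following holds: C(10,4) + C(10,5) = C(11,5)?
True
Pascal's identity: LHS = 210 + 252 = 462; RHS = C(11,5) = 462. Both sides agree, so the statement holds.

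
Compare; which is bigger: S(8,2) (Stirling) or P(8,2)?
S(8,2)

S(8,2) = 2·S(7,2) + S(7,1) = 2·63 + 1 = 127; P(8,2) = 56.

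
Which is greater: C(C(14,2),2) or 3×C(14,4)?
C(C(14,2),2)

Solution: C(C(14,2),2)=4,095, 3×C(14,4)=3,003.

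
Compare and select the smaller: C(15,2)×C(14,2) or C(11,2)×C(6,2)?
C(11,2)×C(6,2)

Working:
C(15,2)×C(14,2)=9,555, C(11,2)×C(6,2)=825.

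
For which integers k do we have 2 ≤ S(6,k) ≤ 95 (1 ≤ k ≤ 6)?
2, 3, 4, 5
S(6,1)=1; S(6,2)=31; S(6,3)=90; S(6,4)=65; S(6,5)=15; S(6,6)=1. So valid k = 2, 3, 4, 5.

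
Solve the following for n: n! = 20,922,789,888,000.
16

Explanation: n! is strictly increasing. 14! = 87,178,291,200, 15! = 1,307,674,368,000, 16! = 20,922,789,888,000 ✓. So n = 16.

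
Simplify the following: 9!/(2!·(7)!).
36
This is C(9,2) = 36.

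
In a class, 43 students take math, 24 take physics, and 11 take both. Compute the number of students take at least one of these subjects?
56

Reasoning: |A∪B| = |A|+|B|-|A∩B| = 43+24-11 = 56.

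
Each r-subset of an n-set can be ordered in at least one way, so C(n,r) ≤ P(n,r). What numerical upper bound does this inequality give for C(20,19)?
2,432,902,008,176,640,000

Reasoning: P(20,19) = 20·19·18·17·16·15·14·13·12·11·10·9·8·7·6·5·4·3·2 = 2,432,902,008,176,640,000, so C(20,19) ≤ 2,432,902,008,176,640,000. (The bound is loose by a factor of 19! = 121,645,100,408,832,000: C(20,19) = 2,432,902,008,176,640,000/121,645,100,408,832,000 = 20.)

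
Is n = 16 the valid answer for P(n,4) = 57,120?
P(16,4) = 16·15·14·13 = 43,680, which does not equal 57,120.

Answer: No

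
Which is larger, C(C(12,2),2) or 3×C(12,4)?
C(C(12,2),2)

Reasoning: C(C(12,2),2)=2,145, 3×C(12,4)=1,485.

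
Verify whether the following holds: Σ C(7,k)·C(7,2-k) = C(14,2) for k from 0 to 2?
True
Vandermonde's identity gives C(14,2) = 91; RHS C(14,2) = 91.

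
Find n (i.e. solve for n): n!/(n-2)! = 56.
8

n!/(n-2)! = n×(n-1), a product of 2 consecutive integers ≈ (n−0.5)^2. 56^(1/2) + 0.5 ≈ 8.0; check n = 8: 8×7 = 56 ✓. So n = 8.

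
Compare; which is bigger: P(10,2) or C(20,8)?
C(20,8)

Working:
P(10,2)=90, C(20,8)=125,970.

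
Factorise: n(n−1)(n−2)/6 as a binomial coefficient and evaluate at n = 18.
C(n,3); C(18,3) = 816
n(n−1)(n−2)/6 = n!/(3!(n−3)!) = C(n,3). At n = 18: C(18,3) = 816.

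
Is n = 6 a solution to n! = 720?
Yes

Explanation: 6! = 6·5! = 6·120 = 720, which equals 720.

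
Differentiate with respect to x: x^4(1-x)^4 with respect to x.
4x^3(1-x)^4 - 4x^4(1-x)^3

Explanation: Product rule: 4x^{3}(1-x)^{4} + x^4·(-4)(1-x)^{3}.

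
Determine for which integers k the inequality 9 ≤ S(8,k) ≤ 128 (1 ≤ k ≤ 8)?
S(8,1)=1; S(8,2)=127; S(8,3)=966; S(8,4)=1,701; S(8,5)=1,050; S(8,6)=266; S(8,7)=28; S(8,8)=1. So valid k = 2, 7.
Final answer: 2, 7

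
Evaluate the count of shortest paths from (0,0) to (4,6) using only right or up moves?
210

Explanation: Choose 4 rights from 10 moves: C(10,4) = 210.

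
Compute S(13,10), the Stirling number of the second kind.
Using the Stirling recurrence: S(n,k) = k·S(n-1,k) + S(n-1,k-1)
S(13,10) = 10·S(12,10) + S(12,9)
         = 10·1705 + 22275
         = 17050 + 22275
         = 39,325

Answer: 39,325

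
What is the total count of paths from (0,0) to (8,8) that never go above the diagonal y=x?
1,430
Counted by the Catalan number C_8: C_8 = C(16,8)/(8+1) = 12,870/9 = 1,430.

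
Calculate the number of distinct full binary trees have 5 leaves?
14

Explanation: Using the Catalan number formula: C_n = C(2n, n) / (n+1)
C_4 = C(8, 4) / (4+1)
     = 70 / 5
     = 14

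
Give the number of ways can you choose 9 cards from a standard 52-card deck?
3,679,075,400

Reasoning: C(52,9) = 3,679,075,400.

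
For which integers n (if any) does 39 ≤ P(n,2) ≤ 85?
7, 8, 9

Working:
P(6,2)=30; P(7,2)=42; P(8,2)=56; P(9,2)=72; P(10,2)=90. So valid n = 7, 8, 9.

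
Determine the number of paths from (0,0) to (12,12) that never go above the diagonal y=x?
Counted by the Catalan number C_12: C_12 = C(24,12)/(12+1) = 2,704,156/13 = 208,012.
Final answer: 208,012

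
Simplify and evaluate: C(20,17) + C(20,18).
By Pascal's identity: C(21,18) = 1,330.
Final answer: 1,330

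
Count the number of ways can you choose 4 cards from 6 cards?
15

C(6,4) = 6! / (4! × (6-4)!)
         = 6! / (4! × 2!)
         = 15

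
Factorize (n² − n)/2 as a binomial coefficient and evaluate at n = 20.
C(n,2); C(20,2) = 190

Reasoning: (n² − n)/2 = n(n−1)/2 = C(n,2). At n = 20: C(20,2) = 190.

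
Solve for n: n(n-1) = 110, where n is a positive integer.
11

Explanation: n² − n − 110 = 0, so n = (1 ± √(1 + 4·110))/2 = (1 ± √441)/2 = (1 ± 21)/2, i.e. n = 11 or n = -10. Taking the positive root, n = 11 (check: 11×10 = 110).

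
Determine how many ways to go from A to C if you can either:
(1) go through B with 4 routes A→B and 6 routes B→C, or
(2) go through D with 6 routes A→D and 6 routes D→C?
60

Explanation: Route via B: 4×6=24. Route via D: 6×6=36. Total: 60.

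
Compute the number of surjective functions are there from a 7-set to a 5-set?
16,800

Working:
Onto functions = 5! × S(7,5)
First compute S(7,5) via recurrence:
Using the Stirling recurrence: S(n,k) = k·S(n-1,k) + S(n-1,k-1)
S(7,5) = 5·S(6,5) + S(6,4)
         = 5·15 + 65
         = 75 + 65
         = 140
Then: 120 × 140 = 16,800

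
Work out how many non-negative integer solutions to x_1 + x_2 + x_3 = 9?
55

C(9+3-1, 3-1) = 55.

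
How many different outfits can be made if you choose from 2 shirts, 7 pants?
14

By the multiplication principle: 2 × 7 = 14.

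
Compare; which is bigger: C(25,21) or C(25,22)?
C(25,21)
C(25,21)=12,650, C(25,22)=2,300.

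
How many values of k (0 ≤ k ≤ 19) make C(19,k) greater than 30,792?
Row 19 is unimodal and symmetric about k=19/2. C(19,6)=27,132 ≤ 30,792; C(19,7)=50,388 > 30,792; by symmetry C(19,k) > 30,792 for k = 7..12. That's 12 - 7 + 1 = 6 values.

Answer: 6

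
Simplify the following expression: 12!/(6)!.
665,280

This equals 12×11×...×7 = 665,280.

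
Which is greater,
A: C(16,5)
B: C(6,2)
A

Explanation: A=C(16,5)=4,368, B=C(6,2)=15.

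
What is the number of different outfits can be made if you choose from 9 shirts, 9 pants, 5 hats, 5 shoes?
2,025

Reasoning: By the multiplication principle: 9 × 9 × 5 × 5 = 2,025.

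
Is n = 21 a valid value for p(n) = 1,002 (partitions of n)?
No

Explanation: Pentagonal recurrence p(n) = p(n−1) + p(n−2) − p(n−5) − p(n−7) + …: p(21) = p(20) + p(19) − p(16) − p(14) + p(9) + p(6) = 627 + 490 − 231 − 135 + 30 + 11 = 792, which does not equal 1,002.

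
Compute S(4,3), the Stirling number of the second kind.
Using the Stirling recurrence: S(n,k) = k·S(n-1,k) + S(n-1,k-1)
S(4,3) = 3·S(3,3) + S(3,2)
         = 3·1 + 3
         = 3 + 3
         = 6

Answer: 6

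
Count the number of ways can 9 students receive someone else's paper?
133,496

Working:
Using D(n) = (n-1)[D(n-1) + D(n-2)]:
D(9) = (9-1) × [D(8) + D(7)]
      = 8 × [14833 + 1854]
      = 8 × 16687
      = 133,496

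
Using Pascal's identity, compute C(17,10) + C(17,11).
31,824

Solution: C(17,10) + C(17,11) = C(18,11) = 31,824.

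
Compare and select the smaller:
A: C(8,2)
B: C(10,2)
A
A=C(8,2)=28, B=C(10,2)=45.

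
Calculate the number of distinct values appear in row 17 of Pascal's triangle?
9

Working:
Row 17 has entries C(17,0)..C(17,17); by symmetry C(17,k)=C(17,17-k), giving 9 distinct values.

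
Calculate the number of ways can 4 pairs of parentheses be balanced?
Using the Catalan number formula: C_n = C(2n, n) / (n+1)
C_4 = C(8, 4) / (4+1)
     = 70 / 5
     = 14

Answer: 14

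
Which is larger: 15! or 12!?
15!

Explanation: 15!=1,307,674,368,000, 12!=479,001,600. 15! > 12!.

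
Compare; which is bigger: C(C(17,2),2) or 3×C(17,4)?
C(C(17,2),2)

C(C(17,2),2)=9,180, 3×C(17,4)=7,140.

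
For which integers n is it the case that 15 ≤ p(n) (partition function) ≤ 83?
7, 8, 9, 10, 11, 12

Reasoning: Tabulating p(n) via p(n) = p(n−1) + p(n−2) − p(n−5) − p(n−7) + …: p(6)=11; p(7)=15; p(8)=22; p(9)=30; p(10)=42; p(11)=56; p(12)=77; p(13)=101. So valid n = 7, 8, 9, 10, 11, 12.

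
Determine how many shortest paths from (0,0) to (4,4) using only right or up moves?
70

Working:
Choose 4 rights from 8 moves: C(8,4) = 70.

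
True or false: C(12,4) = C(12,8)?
True

Solution: C(12,4) = C(12,12-4) by the symmetry property; both equal 495.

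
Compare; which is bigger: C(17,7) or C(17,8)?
C(17,8)

Solution: C(17,7)=19,448, C(17,8)=24,310.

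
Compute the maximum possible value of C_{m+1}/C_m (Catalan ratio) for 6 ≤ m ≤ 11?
46/13

Reasoning: C_{m+1}/C_m = 2(2m+1)/(m+2), which increases with m. Maximum at m = 11: 2·23/13 = 46/13.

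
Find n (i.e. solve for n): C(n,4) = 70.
8

Working:
C(n,4) = n(n−1)(n−2)(n−3)/4! is increasing in n, and n(n−1)(n−2)(n−3) = 4!·70 = 1,680 ≈ (n−1.5)^4 gives n ≈ 7.9. Check: C(6,4) = 15, C(7,4) = 35, C(8,4) = 70 ✓. So n = 8.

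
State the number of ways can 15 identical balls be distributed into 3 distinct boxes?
136
C(15+3-1, 3-1) = C(17, 2) = 136.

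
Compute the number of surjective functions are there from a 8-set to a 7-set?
141,120

Working:
Onto functions = 7! × S(8,7)
First compute S(8,7) via recurrence:
Using the Stirling recurrence: S(n,k) = k·S(n-1,k) + S(n-1,k-1)
S(8,7) = 7·S(7,7) + S(7,6)
         = 7·1 + 21
         = 7 + 21
         = 28
Then: 5040 × 28 = 141,120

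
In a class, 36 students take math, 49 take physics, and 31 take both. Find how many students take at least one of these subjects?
54

Solution: |A∪B| = |A|+|B|-|A∩B| = 36+49-31 = 54.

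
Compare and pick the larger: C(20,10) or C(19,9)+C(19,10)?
By Pascal's identity: C(20,10) = C(19,9)+C(19,10) = 184,756. Equal.

Answer: Equal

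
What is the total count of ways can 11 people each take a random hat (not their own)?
14,684,570

Working:
Using D(n) = (n-1)[D(n-1) + D(n-2)]:
D(11) = (11-1) × [D(10) + D(9)]
      = 10 × [1334961 + 133496]
      = 10 × 1468457
      = 14,684,570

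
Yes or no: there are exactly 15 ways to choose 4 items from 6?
Yes

Explanation: C(6,4) = 15.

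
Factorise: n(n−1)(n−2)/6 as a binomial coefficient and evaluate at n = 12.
C(n,3); C(12,3) = 220

n(n−1)(n−2)/6 = n!/(3!(n−3)!) = C(n,3). At n = 12: C(12,3) = 220.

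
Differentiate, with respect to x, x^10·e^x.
(10x^9 + x^10)e^x

Reasoning: Product rule: d/dx[x^10]·e^x + x^10·d/dx[e^x] = 10x^{9}e^x + x^10e^x.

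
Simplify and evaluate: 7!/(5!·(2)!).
This is C(7,5) = 21.
Final answer: 21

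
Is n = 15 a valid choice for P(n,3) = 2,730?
P(15,3) = 15·14·13 = 2,730, which equals 2,730.
Final answer: Yes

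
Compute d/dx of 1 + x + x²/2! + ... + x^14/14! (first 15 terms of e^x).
1 + x + x²/2! + ... + x^13/13!

Reasoning: Differentiating term by term gives the first 14 terms of e^x.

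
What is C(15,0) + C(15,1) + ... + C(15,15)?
Sum of binomial coefficients = 2^15 = 32,768.
Final answer: 32,768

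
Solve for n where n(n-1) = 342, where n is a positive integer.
19

Reasoning: n² − n − 342 = 0, so n = (1 ± √(1 + 4·342))/2 = (1 ± √1,369)/2 = (1 ± 37)/2, i.e. n = 19 or n = -18. Taking the positive root, n = 19 (check: 19×18 = 342).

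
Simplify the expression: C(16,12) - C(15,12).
1,365

Explanation: C(16,12) - C(15,12) = C(15,11) = 1,365.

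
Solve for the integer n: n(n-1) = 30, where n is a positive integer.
n² − n − 30 = 0, so n = (1 ± √(1 + 4·30))/2 = (1 ± √121)/2 = (1 ± 11)/2, i.e. n = 6 or n = -5. Taking the positive root, n = 6 (check: 6×5 = 30).
Final answer: 6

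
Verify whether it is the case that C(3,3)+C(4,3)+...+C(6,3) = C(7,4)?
True

Working:
Hockey stick identity gives Σ = C(7,4) = 35; RHS C(7,4) = 35.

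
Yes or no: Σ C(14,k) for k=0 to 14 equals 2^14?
Binomial theorem: Σ C(14,k) = (1+1)^14 = 2^14 = 16,384; RHS 2^14 = 16,384.
Final answer: Yes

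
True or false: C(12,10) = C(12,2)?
True

Working:
Symmetry C(n,k) = C(n,n-k): C(12,10) = 66 and C(12,2) = 66. Both sides agree, so the statement holds.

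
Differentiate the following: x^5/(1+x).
(5x^4(1+x) - x^5)/(1+x)²

Solution: Quotient rule: [5x^{4}(1+x) - x^5]/(1+x)².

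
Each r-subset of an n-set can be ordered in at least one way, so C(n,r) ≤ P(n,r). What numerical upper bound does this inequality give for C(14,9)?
726,485,760

Reasoning: P(14,9) = 14·13·12·11·10·9·8·7·6 = 726,485,760, so C(14,9) ≤ 726,485,760. (The bound is loose by a factor of 9! = 362,880: C(14,9) = 726,485,760/362,880 = 2,002.)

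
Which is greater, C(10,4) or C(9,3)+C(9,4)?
Equal

Solution: By Pascal's identity: C(10,4) = C(9,3)+C(9,4) = 210. Equal.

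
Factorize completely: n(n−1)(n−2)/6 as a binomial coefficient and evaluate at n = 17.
C(n,3); C(17,3) = 680
n(n−1)(n−2)/6 = n!/(3!(n−3)!) = C(n,3). At n = 17: C(17,3) = 680.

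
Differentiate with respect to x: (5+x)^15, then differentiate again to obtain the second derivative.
210(5+x)^13

First derivative: 15(5+x)^{14}. Second derivative: 15·14·(5+x)^{13} = 210(5+x)^{13}.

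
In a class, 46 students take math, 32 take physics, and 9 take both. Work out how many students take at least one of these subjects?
69

Solution: |A∪B| = |A|+|B|-|A∩B| = 46+32-9 = 69.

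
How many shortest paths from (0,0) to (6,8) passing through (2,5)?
735

Explanation: To (2,5): C(7,2)=21. From there: C(7,4)=35. Total: 735.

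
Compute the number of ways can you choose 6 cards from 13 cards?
1,716

Working:
C(13,6) = 13! / (6! × (13-6)!)
         = 13! / (6! × 7!)
         = 1,716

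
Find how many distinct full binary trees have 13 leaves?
Using the Catalan number formula: C_n = C(2n, n) / (n+1)
C_12 = C(24, 12) / (12+1)
     = 2704156 / 13
     = 208,012

Answer: 208,012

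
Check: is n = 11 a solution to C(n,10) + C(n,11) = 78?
No

C(11,10) + C(11,11) = 11 + 1 = 12, which does not equal 78.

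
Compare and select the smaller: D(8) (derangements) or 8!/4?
8!/4

D(8) = (8-1)·[D(7) + D(6)] = 7·[1,854 + 265] = 14,833; 8!/4 = 40,320/4 = 10,080.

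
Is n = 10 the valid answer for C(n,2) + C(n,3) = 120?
C(10,2) + C(10,3) = 45 + 120 = 165, which does not equal 120.
Final answer: No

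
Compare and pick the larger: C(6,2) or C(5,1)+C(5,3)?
Equal
C(6,2)=15; C(5,1)+C(5,3)=5+10=15.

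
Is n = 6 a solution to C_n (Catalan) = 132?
C_6 = C(12,6)/(6+1) = 924/7 = 132, which equals 132.

Answer: Yes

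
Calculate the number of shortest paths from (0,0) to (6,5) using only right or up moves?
462
Choose 6 rights from 11 moves: C(11,6) = 462.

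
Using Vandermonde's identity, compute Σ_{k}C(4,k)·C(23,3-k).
= C(4+23,3) = C(27,3) = 2,925.

Answer: 2,925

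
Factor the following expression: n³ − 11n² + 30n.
n³ − 11n² + 30n = n(n² − 11n + 30) = n(n − 5)(n − 6).
Final answer: n(n − 5)(n − 6)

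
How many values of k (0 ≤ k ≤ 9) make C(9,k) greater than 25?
Row 9 is unimodal and symmetric about k=9/2. C(9,1)=9 ≤ 25; C(9,2)=36 > 25; by symmetry C(9,k) > 25 for k = 2..7. That's 7 - 2 + 1 = 6 values.

Answer: 6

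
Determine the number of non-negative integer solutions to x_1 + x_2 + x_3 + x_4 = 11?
364

Explanation: C(11+4-1, 4-1) = 364.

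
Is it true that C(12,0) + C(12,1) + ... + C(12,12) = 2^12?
True

Explanation: Binomial theorem with x = y = 1: Σ C(12,i) = (1+1)^12 = 2^12 = 4,096. The statement holds.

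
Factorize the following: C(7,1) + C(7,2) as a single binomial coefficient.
C(8,2)
By Pascal's identity: C(7,1) + C(7,2) = C(8,2) = 28.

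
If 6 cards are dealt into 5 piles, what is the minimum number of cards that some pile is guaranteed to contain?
2
Pigeonhole: ⌈6/5⌉ = 2.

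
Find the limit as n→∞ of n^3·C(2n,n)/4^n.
C(2n,n) ~ 4^n/√(πn), so n^3·C(2n,n)/4^n ~ n^(3 − 1/2)/√π → ∞.
Final answer: ∞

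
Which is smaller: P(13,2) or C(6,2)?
P(13,2)=156, C(6,2)=15.
Final answer: C(6,2)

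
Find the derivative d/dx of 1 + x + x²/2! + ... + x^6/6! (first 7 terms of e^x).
1 + x + x²/2! + ... + x^5/5!

Reasoning: Differentiating term by term gives the first 6 terms of e^x.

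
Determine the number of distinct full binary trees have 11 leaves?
Using the Catalan number formula: C_n = C(2n, n) / (n+1)
C_10 = C(20, 10) / (10+1)
     = 184756 / 11
     = 16,796

Answer: 16,796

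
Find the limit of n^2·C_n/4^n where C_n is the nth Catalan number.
∞
C_n ~ 4^n/(n^(3/2)√π), so n^2·C_n/4^n ~ n^(2 − 3/2)/√π → ∞.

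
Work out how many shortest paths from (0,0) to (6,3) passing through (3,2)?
40

Explanation: To (3,2): C(5,3)=10. From there: C(4,3)=4. Total: 40.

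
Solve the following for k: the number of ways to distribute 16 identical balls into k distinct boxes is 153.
Stars and bars: the count is C(16+k−1, k−1), increasing in k. k=2: C(17,1) = 17, k=3: C(18,2) = 153 ✓. So k = 3.

Answer: 3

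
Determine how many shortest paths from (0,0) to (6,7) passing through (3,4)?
700

Explanation: To (3,4): C(7,3)=35. From there: C(6,3)=20. Total: 700.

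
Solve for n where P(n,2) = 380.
20

Reasoning: P(n,2) = n(n−1) is increasing in n; n(n−1) ≈ (n−0.5)^2 = 380 gives n ≈ 20.0. Check: P(18,2) = 306, P(19,2) = 342, P(20,2) = 380 ✓. So n = 20.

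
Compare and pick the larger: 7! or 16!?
16!

Reasoning: 7!=5,040, 16!=20,922,789,888,000. 16! > 7!.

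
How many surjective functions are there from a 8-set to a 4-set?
40,824

Onto functions = 4! × S(8,4)
First compute S(8,4) via recurrence:
Using the Stirling recurrence: S(n,k) = k·S(n-1,k) + S(n-1,k-1)
S(8,4) = 4·S(7,4) + S(7,3)
         = 4·350 + 301
         = 1400 + 301
         = 1,701
Then: 24 × 1701 = 40,824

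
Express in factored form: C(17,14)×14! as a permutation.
P(17,14)

Working:
C(17,14)×14! = [17!/(14!(3)!)]×14! = 17!/(3)! = P(17,14) = 59,281,238,016,000.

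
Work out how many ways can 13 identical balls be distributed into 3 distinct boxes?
105

Reasoning: C(13+3-1, 3-1) = C(15, 2) = 105.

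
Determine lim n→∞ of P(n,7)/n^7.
1

Reasoning: P(n,7) = n(n-1)···(n-6) ≈ n^7 for large n. Limit = 1.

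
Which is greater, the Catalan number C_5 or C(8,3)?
C(8,3)

Reasoning: C_5 = C(10,5)/(5+1) = 252/6 = 42; C(8,3) = 56.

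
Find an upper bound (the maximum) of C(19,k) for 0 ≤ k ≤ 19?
92,378
Maximum at k = 9 or k = 10: C(19,9) = 92,378.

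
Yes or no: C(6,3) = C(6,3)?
Yes

Working:
Symmetry C(n,k) = C(n,n-k): C(6,3) = 20 and C(6,3) = 20. Both sides agree, so the statement holds.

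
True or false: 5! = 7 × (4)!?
False

Explanation: 5! = 5 × 4! = 120, but 7 × 4! = 168.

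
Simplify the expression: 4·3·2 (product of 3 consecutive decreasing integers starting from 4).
24

Reasoning: This is P(4,3) = 4!/(1)! = 24.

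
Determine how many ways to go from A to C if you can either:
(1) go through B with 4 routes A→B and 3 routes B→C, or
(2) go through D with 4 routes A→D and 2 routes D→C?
20

Reasoning: Route via B: 4×3=12. Route via D: 4×2=8. Total: 20.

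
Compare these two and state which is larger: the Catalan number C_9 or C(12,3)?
C_9 = C(18,9)/(9+1) = 48,620/10 = 4,862; C(12,3) = 220.
Final answer: C_9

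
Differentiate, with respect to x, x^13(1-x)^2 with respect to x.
13x^12(1-x)^2 - 2x^13(1-x)^1

Solution: Product rule: 13x^{12}(1-x)^{2} + x^13·(-2)(1-x)^{1}.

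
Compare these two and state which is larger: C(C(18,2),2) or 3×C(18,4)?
C(C(18,2),2)

Solution: C(C(18,2),2)=11,628, 3×C(18,4)=9,180.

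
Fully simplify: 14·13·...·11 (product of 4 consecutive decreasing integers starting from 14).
This is P(14,4) = 14!/(10)! = 24,024.

Answer: 24,024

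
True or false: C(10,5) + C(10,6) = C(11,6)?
Pascal's identity: LHS = 252 + 210 = 462; RHS = C(11,6) = 462. Both sides agree, so the statement holds.
Final answer: True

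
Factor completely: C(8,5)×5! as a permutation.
P(8,5)

Solution: C(8,5)×5! = [8!/(5!(3)!)]×5! = 8!/(3)! = P(8,5) = 6,720.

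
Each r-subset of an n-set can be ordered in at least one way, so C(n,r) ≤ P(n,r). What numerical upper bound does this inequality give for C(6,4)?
P(6,4) = 6·5·4·3 = 360, so C(6,4) ≤ 360. (The bound is loose by a factor of 4! = 24: C(6,4) = 360/24 = 15.)
Final answer: 360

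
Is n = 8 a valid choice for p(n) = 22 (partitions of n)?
Yes

Explanation: Pentagonal recurrence p(n) = p(n−1) + p(n−2) − p(n−5) − p(n−7) + …: p(8) = p(7) + p(6) − p(3) − p(1) = 15 + 11 − 3 − 1 = 22, which equals 22.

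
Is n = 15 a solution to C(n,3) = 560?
No

Explanation: C(15,3) = 15·14·13/3! = 2,730/6 = 455, which does not equal 560.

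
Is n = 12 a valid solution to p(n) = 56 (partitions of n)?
No

Explanation: Pentagonal recurrence p(n) = p(n−1) + p(n−2) − p(n−5) − p(n−7) + …: p(12) = p(11) + p(10) − p(7) − p(5) + p(0) = 56 + 42 − 15 − 7 + 1 = 77, which does not equal 56.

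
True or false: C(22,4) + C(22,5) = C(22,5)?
False

Pascal's identity gives C(23,5) = 33,649, whereas C(22,5) = 26,334.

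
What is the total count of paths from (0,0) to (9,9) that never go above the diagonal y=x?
4,862

Reasoning: Counted by the Catalan number C_9: C_9 = C(18,9)/(9+1) = 48,620/10 = 4,862.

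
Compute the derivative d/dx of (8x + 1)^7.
56(8x + 1)^6
Chain rule: 7(8x+1)^{6} × 8 = 56(8x+1)^{6}.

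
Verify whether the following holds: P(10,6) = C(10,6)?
False

P(10,6) = 151,200 but C(10,6) = 210; they differ by a factor of 6! = 720, so the statement does not hold.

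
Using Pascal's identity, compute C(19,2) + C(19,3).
1,140

Working:
C(19,2) + C(19,3) = C(20,3) = 1,140.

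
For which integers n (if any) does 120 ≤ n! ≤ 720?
5, 6

Reasoning: n! is strictly increasing; 5! = 120 and 6! = 720, so valid n = 5, 6.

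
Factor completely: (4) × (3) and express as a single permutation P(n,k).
P(4,2) = 4!/(2)!

Reasoning: Product of 2 consecutive descending integers starting at 4: P(4,2) = 4!/2! = 12.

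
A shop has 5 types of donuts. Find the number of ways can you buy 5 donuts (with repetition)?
126

Working:
Stars and bars: C(5+5-1, 5) = C(9, 5) = 126.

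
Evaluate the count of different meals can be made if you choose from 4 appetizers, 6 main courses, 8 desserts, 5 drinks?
960

Working:
By the multiplication principle: 4 × 6 × 8 × 5 = 960.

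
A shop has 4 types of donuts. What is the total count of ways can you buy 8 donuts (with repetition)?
165

Reasoning: Stars and bars: C(8+4-1, 8) = C(11, 8) = 165.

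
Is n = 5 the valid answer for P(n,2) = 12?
No

Working:
P(5,2) = 5·4 = 20, which does not equal 12.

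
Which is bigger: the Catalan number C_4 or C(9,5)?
C_4 = C(8,4)/(4+1) = 70/5 = 14; C(9,5) = 126.

Answer: C(9,5)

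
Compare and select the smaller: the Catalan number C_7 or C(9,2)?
C(9,2)

Working:
C_7 = C(14,7)/(7+1) = 3,432/8 = 429; C(9,2) = 36.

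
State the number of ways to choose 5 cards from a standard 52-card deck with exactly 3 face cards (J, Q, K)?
171,600

Working:
12 face cards and 40 non-face cards: C(12,3) × C(40,2) = 220 × 780 = 171,600.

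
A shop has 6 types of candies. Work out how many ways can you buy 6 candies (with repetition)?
Stars and bars: C(6+6-1, 6) = C(11, 6) = 462.

Answer: 462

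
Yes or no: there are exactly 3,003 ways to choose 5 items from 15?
Yes

Explanation: C(15,5) = 3,003.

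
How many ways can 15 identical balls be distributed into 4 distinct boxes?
816

C(15+4-1, 4-1) = C(18, 3) = 816.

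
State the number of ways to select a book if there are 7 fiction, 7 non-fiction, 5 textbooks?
By the addition principle: 7 + 7 + 5 = 19.
Final answer: 19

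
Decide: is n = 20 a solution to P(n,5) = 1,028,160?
No

Solution: P(20,5) = 20·19·18·17·16 = 1,860,480, which does not equal 1,028,160.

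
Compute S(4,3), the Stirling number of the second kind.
Using the Stirling recurrence: S(n,k) = k·S(n-1,k) + S(n-1,k-1)
S(4,3) = 3·S(3,3) + S(3,2)
         = 3·1 + 3
         = 3 + 3
         = 6
Final answer: 6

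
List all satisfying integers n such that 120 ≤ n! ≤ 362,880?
5, 6, 7, 8, 9

Solution: n! is strictly increasing; 5! = 120 and 9! = 362,880, so valid n = 5, 6, 7, 8, 9.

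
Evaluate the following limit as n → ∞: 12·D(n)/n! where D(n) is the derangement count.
12/e

Reasoning: D(n)/n! → 1/e, so 12·D(n)/n! → 12/e.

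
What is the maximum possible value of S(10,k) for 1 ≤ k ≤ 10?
42,525

Row S(10,k) for k = 1..10 (via S(n,k) = k·S(n−1,k) + S(n−1,k−1)): 1, 511, 9,330, 34,105, 42,525, 22,827, 5,880, 750, 45, 1. The row is unimodal; maximum at k = 5: 42,525.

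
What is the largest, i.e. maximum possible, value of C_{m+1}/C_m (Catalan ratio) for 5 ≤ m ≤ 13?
18/5

Solution: C_{m+1}/C_m = 2(2m+1)/(m+2), which increases with m. Maximum at m = 13: 2·27/15 = 18/5.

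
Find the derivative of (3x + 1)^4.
12(3x + 1)^3

Explanation: Chain rule: 4(3x+1)^{3} × 3 = 12(3x+1)^{3}.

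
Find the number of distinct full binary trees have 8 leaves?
Using the Catalan number formula: C_n = C(2n, n) / (n+1)
C_7 = C(14, 7) / (7+1)
     = 3432 / 8
     = 429
Final answer: 429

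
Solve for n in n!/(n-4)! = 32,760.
15
n!/(n-4)! = n×(n-1)×(n-2)×(n-3), a product of 4 consecutive integers ≈ (n−1.5)^4. 32,760^(1/4) + 1.5 ≈ 15.0; check n = 15: 15×14×13×12 = 32,760 ✓. So n = 15.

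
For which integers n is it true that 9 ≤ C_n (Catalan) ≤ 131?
4, 5

Working:
C_3=5; C_4=14; C_5=42; C_6=132. So valid n = 4, 5.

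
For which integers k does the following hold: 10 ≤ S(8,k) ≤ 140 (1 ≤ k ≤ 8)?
S(8,1)=1; S(8,2)=127; S(8,3)=966; S(8,4)=1,701; S(8,5)=1,050; S(8,6)=266; S(8,7)=28; S(8,8)=1. So valid k = 2, 7.

Answer: 2, 7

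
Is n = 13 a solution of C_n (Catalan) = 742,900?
C_13 = C(26,13)/(13+1) = 10,400,600/14 = 742,900, which equals 742,900.

Answer: Yes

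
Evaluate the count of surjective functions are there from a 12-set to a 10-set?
6,187,104,000
Onto functions = 10! × S(12,10)
First compute S(12,10) via recurrence:
Using the Stirling recurrence: S(n,k) = k·S(n-1,k) + S(n-1,k-1)
S(12,10) = 10·S(11,10) + S(11,9)
         = 10·55 + 1155
         = 550 + 1155
         = 1,705
Then: 3628800 × 1705 = 6,187,104,000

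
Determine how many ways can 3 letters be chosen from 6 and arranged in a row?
120

Working:
P(6,3) = 6!/(6-3)! = 120.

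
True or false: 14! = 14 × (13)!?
By definition n! = n × (n-1)!, so 14! = 14 × 13!.

Answer: True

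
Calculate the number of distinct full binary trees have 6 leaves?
42

Working:
Using the Catalan number formula: C_n = C(2n, n) / (n+1)
C_5 = C(10, 5) / (5+1)
     = 252 / 6
     = 42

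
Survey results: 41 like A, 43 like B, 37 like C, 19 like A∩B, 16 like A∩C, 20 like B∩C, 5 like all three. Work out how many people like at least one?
71

Explanation: |A∪B∪C| = 41+43+37-19-16-20+5 = 71.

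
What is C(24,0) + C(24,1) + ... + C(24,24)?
16,777,216

Solution: Sum of binomial coefficients = 2^24 = 16,777,216.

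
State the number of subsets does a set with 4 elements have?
Each element can be included or excluded: 2^4 = 16.
Final answer: 16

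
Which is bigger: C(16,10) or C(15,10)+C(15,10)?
C(16,10)

C(16,10)=8,008; C(15,10)+C(15,10)=3,003+3,003=6,006.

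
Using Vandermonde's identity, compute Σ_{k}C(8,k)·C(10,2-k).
153

Solution: = C(8+10,2) = C(18,2) = 153.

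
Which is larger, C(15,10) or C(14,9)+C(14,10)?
Equal
By Pascal's identity: C(15,10) = C(14,9)+C(14,10) = 3,003. Equal.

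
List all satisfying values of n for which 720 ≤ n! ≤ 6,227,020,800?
6, 7, 8, 9, 10, 11, 12, 13

Explanation: n! is strictly increasing; 6! = 720 and 13! = 6,227,020,800, so valid n = 6, 7, 8, 9, 10, 11, 12, 13.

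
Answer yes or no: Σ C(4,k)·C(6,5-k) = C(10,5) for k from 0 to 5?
Yes

Working:
Vandermonde's identity gives C(10,5) = 252; RHS C(10,5) = 252.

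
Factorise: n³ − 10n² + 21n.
n(n − 3)(n − 7)

Reasoning: n³ − 10n² + 21n = n(n² − 10n + 21) = n(n − 3)(n − 7).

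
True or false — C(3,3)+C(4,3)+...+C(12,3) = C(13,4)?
True
Hockey stick identity gives Σ = C(13,4) = 715; RHS C(13,4) = 715.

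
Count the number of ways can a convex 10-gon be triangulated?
1,430

Reasoning: Using the Catalan number formula: C_n = C(2n, n) / (n+1)
C_8 = C(16, 8) / (8+1)
     = 12870 / 9
     = 1,430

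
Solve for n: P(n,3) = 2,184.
P(n,3) = n(n−1)(n−2) is increasing in n; n(n−1)(n−2) ≈ (n−1)^3 = 2,184 gives n ≈ 14.0. Check: P(12,3) = 1,320, P(13,3) = 1,716, P(14,3) = 2,184 ✓. So n = 14.

Answer: 14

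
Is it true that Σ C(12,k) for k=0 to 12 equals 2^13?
False

Working:
Binomial theorem: Σ C(12,k) = (1+1)^12 = 2^12 = 4,096; RHS 2^13 = 8,192.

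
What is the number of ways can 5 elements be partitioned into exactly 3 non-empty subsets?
25

Explanation: This equals S(5,3), the Stirling number of the 2nd kind.
Using the Stirling recurrence: S(n,k) = k·S(n-1,k) + S(n-1,k-1)
S(5,3) = 3·S(4,3) + S(4,2)
         = 3·6 + 7
         = 18 + 7
         = 25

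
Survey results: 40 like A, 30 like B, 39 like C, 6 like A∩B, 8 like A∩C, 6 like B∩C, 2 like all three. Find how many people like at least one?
91
|A∪B∪C| = 40+30+39-6-8-6+2 = 91.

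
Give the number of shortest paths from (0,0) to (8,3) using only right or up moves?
165

Working:
Choose 8 rights from 11 moves: C(11,8) = 165.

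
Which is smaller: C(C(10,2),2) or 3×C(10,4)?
C(C(10,2),2)=990, 3×C(10,4)=630.

Answer: 3×C(10,4)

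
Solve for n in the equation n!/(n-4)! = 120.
5
n!/(n-4)! = n×(n-1)×(n-2)×(n-3), a product of 4 consecutive integers ≈ (n−1.5)^4. 120^(1/4) + 1.5 ≈ 4.8; check n = 5: 5×4×3×2 = 120 ✓. So n = 5.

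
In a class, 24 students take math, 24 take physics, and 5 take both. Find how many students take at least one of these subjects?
43

Reasoning: |A∪B| = |A|+|B|-|A∩B| = 24+24-5 = 43.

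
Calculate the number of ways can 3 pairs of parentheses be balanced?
5

Explanation: Using the Catalan number formula: C_n = C(2n, n) / (n+1)
C_3 = C(6, 3) / (3+1)
     = 20 / 4
     = 5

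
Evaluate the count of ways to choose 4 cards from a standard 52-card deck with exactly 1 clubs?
118,807
13 clubs and 39 non-clubs: C(13,1) × C(39,3) = 13 × 9139 = 118,807.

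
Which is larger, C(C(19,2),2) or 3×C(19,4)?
C(C(19,2),2)
C(C(19,2),2)=14,535, 3×C(19,4)=11,628.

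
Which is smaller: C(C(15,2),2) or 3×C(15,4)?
3×C(15,4)

Solution: C(C(15,2),2)=5,460, 3×C(15,4)=4,095.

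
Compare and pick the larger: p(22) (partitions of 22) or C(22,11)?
C(22,11)

Explanation: Pentagonal recurrence p(n) = p(n−1) + p(n−2) − p(n−5) − p(n−7) + …: p(22) = p(21) + p(20) − p(17) − p(15) + p(10) + p(7) − p(0) = 792 + 627 − 297 − 176 + 42 + 15 − 1 = 1,002; C(22,11) = 705,432.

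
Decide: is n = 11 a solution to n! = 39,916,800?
11! = 11·10! = 11·3,628,800 = 39,916,800, which equals 39,916,800.
Final answer: Yes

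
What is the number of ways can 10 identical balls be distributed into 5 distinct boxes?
C(10+5-1, 5-1) = C(14, 4) = 1,001.

Answer: 1,001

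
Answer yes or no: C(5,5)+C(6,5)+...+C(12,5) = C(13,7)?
Yes

Reasoning: Hockey stick identity gives Σ = C(13,6) = 1,716; RHS C(13,7) = 1,716.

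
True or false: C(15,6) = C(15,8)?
False

Reasoning: C(15,6) = 5,005 but C(15,8) = 6,435; symmetry gives C(15,6) = C(15,9), not C(15,8).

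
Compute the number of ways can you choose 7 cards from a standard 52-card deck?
133,784,560

Solution: C(52,7) = 133,784,560.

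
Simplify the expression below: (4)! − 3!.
(4)! − 3! = (4)·3! − 3! = (4−1)·3! = 3·3! = 18.

Answer: 18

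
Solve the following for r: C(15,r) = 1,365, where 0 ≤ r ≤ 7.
4

Reasoning: C(15,r) is increasing for 0 ≤ r ≤ 7. Stepping up (C(15,r+1) = C(15,r)·(15−r)/(r+1)): C(15,1) = 15, C(15,2) = 105, C(15,3) = 455, C(15,4) = 1,365 ✓. So r = 4.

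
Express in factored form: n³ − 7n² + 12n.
n(n − 3)(n − 4)

Reasoning: n³ − 7n² + 12n = n(n² − 7n + 12) = n(n − 3)(n − 4).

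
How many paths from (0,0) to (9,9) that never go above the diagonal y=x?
4,862

Reasoning: Counted by the Catalan number C_9: C_9 = C(18,9)/(9+1) = 48,620/10 = 4,862.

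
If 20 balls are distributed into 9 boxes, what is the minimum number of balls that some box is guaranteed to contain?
3
Pigeonhole: ⌈20/9⌉ = 3.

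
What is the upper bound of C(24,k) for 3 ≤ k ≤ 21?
C(24,k) is maximised at the centre of the row: C(24,12) = 2,704,156.

Answer: 2,704,156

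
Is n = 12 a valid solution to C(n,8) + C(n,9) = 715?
Yes

Explanation: C(12,8) + C(12,9) = 495 + 220 = 715, which equals 715.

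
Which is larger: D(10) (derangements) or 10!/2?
D(10) = (10-1)·[D(9) + D(8)] = 9·[133,496 + 14,833] = 1,334,961; 10!/2 = 3,628,800/2 = 1,814,400.
Final answer: 10!/2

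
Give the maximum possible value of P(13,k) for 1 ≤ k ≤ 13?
6,227,020,800

Working:
P(13,k) increases in k, so maximum at k = 13: 13! = 6,227,020,800.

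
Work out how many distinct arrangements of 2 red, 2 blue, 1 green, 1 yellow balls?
180

Solution: Multinomial: 6!/(2! × 2! × 1! × 1!) = 180.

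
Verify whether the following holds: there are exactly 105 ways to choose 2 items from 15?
True

Explanation: C(15,2) = 105.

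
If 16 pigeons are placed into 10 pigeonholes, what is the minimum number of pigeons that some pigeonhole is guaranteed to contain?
2

Solution: Pigeonhole: ⌈16/10⌉ = 2.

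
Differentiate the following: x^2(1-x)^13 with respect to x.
Product rule: 2x^{1}(1-x)^{13} + x^2·(-13)(1-x)^{12}.

Answer: 2x^1(1-x)^13 - 13x^2(1-x)^12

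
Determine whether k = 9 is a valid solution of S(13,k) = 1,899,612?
No

Explanation: S(13,9) = 9·S(12,9) + S(12,8) = 9·22,275 + 159,027 = 359,502, which does not equal 1,899,612.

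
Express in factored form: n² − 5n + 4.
(n − 1)(n − 4)

Working:
Seek roots whose sum is 5 and product is 4: (1, 4). So n² − 5n + 4 = (n − 1)(n − 4).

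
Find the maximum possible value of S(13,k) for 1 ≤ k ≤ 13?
9,321,312

Explanation: Row S(13,k) for k = 1..13 (via S(n,k) = k·S(n−1,k) + S(n−1,k−1)): 1, 4,095, 261,625, 2,532,530, 7,508,501, 9,321,312, 5,715,424, 1,899,612, 359,502, 39,325, 2,431, 78, 1. The row is unimodal; maximum at k = 6: 9,321,312.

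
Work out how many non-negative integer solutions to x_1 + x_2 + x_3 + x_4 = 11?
364
C(11+4-1, 4-1) = 364.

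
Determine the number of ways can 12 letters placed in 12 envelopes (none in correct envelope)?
Using D(n) = (n-1)[D(n-1) + D(n-2)]:
D(12) = (12-1) × [D(11) + D(10)]
      = 11 × [14684570 + 1334961]
      = 11 × 16019531
      = 176,214,841

Answer: 176,214,841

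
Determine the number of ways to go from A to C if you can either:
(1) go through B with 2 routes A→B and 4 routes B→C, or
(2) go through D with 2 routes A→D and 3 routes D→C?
14

Explanation: Route via B: 2×4=8. Route via D: 2×3=6. Total: 14.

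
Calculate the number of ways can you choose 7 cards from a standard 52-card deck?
133,784,560

Solution: C(52,7) = 133,784,560.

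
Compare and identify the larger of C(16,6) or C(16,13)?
C(16,6)

Explanation: C(16,6)=8,008, C(16,13)=560.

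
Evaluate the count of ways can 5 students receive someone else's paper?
44

Reasoning: Using D(n) = (n-1)[D(n-1) + D(n-2)]:
D(5) = (5-1) × [D(4) + D(3)]
      = 4 × [9 + 2]
      = 4 × 11
      = 44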